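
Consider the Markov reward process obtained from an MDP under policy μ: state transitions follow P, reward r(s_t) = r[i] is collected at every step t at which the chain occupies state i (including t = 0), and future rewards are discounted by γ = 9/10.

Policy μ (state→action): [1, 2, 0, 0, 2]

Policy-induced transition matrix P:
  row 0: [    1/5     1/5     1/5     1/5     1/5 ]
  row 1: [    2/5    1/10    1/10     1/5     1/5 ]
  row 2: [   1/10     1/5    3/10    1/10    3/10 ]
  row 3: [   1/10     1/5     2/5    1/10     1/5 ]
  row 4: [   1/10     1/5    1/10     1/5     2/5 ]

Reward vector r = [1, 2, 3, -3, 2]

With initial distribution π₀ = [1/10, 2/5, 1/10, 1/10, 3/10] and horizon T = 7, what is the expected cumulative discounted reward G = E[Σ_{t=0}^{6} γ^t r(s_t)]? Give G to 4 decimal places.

G = 6.4692

t=0: π = [0.1000, 0.4000, 0.1000, 0.1000, 0.3000], E[r] = 1.5000, γ^t·E[r] = 1.500000, running G = 1.500000
t=1: π = [0.2300, 0.1600, 0.1600, 0.1800, 0.2700], E[r] = 1.0300, γ^t·E[r] = 0.927000, running G = 2.427000
t=2: π = [0.1710, 0.1840, 0.2090, 0.1660, 0.2700], E[r] = 1.2080, γ^t·E[r] = 0.978480, running G = 3.405480
t=3: π = [0.1723, 0.1816, 0.2087, 0.1625, 0.2749], E[r] = 1.2239, γ^t·E[r] = 0.892223, running G = 4.297703
t=4: π = [0.1717, 0.1818, 0.2077, 0.1629, 0.2759], E[r] = 1.2216, γ^t·E[r] = 0.801498, running G = 5.099201
t=5: π = [0.1717, 0.1818, 0.2076, 0.1629, 0.2759], E[r] = 1.2212, γ^t·E[r] = 0.721080, running G = 5.820282
t=6: π = [0.1717, 0.1818, 0.2076, 0.1629, 0.2759], E[r] = 1.2211, γ^t·E[r] = 0.648949, running G = 6.469231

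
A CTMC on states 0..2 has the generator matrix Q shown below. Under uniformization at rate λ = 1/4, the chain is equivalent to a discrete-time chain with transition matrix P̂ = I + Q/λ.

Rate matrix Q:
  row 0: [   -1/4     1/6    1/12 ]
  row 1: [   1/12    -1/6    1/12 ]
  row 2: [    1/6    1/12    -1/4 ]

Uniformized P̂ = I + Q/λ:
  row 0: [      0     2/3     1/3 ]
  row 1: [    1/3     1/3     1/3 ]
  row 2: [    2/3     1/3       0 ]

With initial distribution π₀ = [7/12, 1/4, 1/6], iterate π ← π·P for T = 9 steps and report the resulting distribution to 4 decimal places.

t=0: π = [0.5833, 0.2500, 0.1667]
t=1: π = [0.1944, 0.5278, 0.2778]
t=2: π = [0.3611, 0.3981, 0.2407]
t=3: π = [0.2932, 0.4537, 0.2531]
t=4: π = [0.3200, 0.4311, 0.2490]
t=5: π = [0.3097, 0.4400, 0.2503]
t=6: π = [0.3136, 0.4366, 0.2499]
t=7: π = [0.3121, 0.4379, 0.2500]
t=8: π = [0.3126, 0.4374, 0.2500]
t=9: π = [0.3124, 0.4375, 0.2500]

π = [0.3124, 0.4375, 0.2500]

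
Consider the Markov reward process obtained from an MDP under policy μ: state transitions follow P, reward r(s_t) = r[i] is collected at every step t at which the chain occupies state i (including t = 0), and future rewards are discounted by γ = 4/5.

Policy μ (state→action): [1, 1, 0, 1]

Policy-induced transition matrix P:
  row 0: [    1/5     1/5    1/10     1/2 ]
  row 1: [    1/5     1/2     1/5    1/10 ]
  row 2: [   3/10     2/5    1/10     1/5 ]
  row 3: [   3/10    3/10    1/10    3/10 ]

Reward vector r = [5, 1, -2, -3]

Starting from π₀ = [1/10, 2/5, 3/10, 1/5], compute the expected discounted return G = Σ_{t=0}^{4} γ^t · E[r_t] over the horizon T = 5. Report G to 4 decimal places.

G = 1.0773

t=0: π = [0.1000, 0.4000, 0.3000, 0.2000], E[r] = -0.3000, γ^t·E[r] = -0.300000, running G = -0.300000
t=1: π = [0.2500, 0.4000, 0.1400, 0.2100], E[r] = 0.7400, γ^t·E[r] = 0.592000, running G = 0.292000
t=2: π = [0.2350, 0.3690, 0.1400, 0.2560], E[r] = 0.4960, γ^t·E[r] = 0.317440, running G = 0.609440
t=3: π = [0.2396, 0.3643, 0.1369, 0.2592], E[r] = 0.5109, γ^t·E[r] = 0.261581, running G = 0.871021
t=4: π = [0.2396, 0.3626, 0.1364, 0.2614], E[r] = 0.5037, γ^t·E[r] = 0.206303, running G = 1.077324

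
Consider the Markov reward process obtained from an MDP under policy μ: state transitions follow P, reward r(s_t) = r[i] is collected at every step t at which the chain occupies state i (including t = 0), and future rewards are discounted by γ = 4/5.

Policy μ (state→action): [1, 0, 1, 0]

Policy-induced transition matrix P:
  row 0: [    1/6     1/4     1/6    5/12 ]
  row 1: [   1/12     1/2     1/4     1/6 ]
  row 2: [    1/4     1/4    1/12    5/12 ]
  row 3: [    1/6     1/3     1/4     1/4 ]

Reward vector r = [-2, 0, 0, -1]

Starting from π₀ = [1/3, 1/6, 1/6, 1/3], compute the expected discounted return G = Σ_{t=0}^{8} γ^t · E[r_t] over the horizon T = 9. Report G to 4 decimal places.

t=0: π = [0.3333, 0.1667, 0.1667, 0.3333], E[r] = -1.0000, γ^t·E[r] = -1.000000, running G = -1.000000
t=1: π = [0.1667, 0.3194, 0.1944, 0.3194], E[r] = -0.6528, γ^t·E[r] = -0.522222, running G = -1.522222
t=2: π = [0.1563, 0.3565, 0.2037, 0.2836], E[r] = -0.5961, γ^t·E[r] = -0.381481, running G = -1.903704
t=3: π = [0.1539, 0.3628, 0.2030, 0.2803], E[r] = -0.5882, γ^t·E[r] = -0.301136, running G = -2.204840
t=4: π = [0.1534, 0.3640, 0.2033, 0.2793], E[r] = -0.5860, γ^t·E[r] = -0.240016, running G = -2.444856
t=5: π = [0.1533, 0.3643, 0.2033, 0.2791], E[r] = -0.5857, γ^t·E[r] = -0.191909, running G = -2.636765
t=6: π = [0.1533, 0.3643, 0.2033, 0.2791], E[r] = -0.5856, γ^t·E[r] = -0.153508, running G = -2.790273
t=7: π = [0.1533, 0.3643, 0.2033, 0.2791], E[r] = -0.5856, γ^t·E[r] = -0.122803, running G = -2.913076
t=8: π = [0.1533, 0.3643, 0.2033, 0.2791], E[r] = -0.5856, γ^t·E[r] = -0.098242, running G = -3.011318

G = -3.0113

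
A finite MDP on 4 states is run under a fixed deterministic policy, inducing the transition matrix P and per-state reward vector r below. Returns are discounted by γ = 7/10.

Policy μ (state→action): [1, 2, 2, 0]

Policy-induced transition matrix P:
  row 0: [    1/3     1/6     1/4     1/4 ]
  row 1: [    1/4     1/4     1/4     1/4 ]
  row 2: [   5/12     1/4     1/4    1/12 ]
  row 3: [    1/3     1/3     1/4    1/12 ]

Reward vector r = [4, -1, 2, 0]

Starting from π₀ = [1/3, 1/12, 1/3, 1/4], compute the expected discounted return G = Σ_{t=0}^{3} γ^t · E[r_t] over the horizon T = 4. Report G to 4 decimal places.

t=0: π = [0.3333, 0.0833, 0.3333, 0.2500], E[r] = 1.9167, γ^t·E[r] = 1.916667, running G = 1.916667
t=1: π = [0.3542, 0.2431, 0.2500, 0.1528], E[r] = 1.6736, γ^t·E[r] = 1.171528, running G = 3.088194
t=2: π = [0.3339, 0.2332, 0.2500, 0.1829], E[r] = 1.6024, γ^t·E[r] = 0.785191, running G = 3.873385
t=3: π = [0.3347, 0.2374, 0.2500, 0.1779], E[r] = 1.6015, γ^t·E[r] = 0.549319, running G = 4.422705

G = 4.4227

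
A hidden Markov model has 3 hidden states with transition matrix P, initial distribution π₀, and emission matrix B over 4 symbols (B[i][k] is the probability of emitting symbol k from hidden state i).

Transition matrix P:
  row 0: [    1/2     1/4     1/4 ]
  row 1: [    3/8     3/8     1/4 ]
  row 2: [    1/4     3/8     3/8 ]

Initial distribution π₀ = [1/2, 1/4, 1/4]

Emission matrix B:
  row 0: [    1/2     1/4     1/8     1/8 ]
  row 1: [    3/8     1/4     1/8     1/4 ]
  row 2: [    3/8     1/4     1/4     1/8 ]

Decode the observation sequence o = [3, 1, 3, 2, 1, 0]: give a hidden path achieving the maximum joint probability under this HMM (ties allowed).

t=0: δ = [6.250e-02, 6.250e-02, 3.125e-02]  (obs o_0=3)
t=1: δ = [7.812e-03, 5.859e-03, 3.906e-03]  ψ = [0, 1, 0]  (obs o_1=1)
t=2: δ = [4.883e-04, 5.493e-04, 2.441e-04]  ψ = [0, 1, 0]  (obs o_2=3)
t=3: δ = [3.052e-05, 2.575e-05, 3.433e-05]  ψ = [0, 1, 1]  (obs o_3=2)
t=4: δ = [3.815e-06, 3.219e-06, 3.219e-06]  ψ = [0, 2, 2]  (obs o_4=1)
t=5: δ = [9.537e-07, 4.526e-07, 4.526e-07]  ψ = [0, 1, 2]  (obs o_5=0)
backtrack: best end state = 0; path = [0, 0, 0, 0, 0, 0]

path = [0, 0, 0, 0, 0, 0]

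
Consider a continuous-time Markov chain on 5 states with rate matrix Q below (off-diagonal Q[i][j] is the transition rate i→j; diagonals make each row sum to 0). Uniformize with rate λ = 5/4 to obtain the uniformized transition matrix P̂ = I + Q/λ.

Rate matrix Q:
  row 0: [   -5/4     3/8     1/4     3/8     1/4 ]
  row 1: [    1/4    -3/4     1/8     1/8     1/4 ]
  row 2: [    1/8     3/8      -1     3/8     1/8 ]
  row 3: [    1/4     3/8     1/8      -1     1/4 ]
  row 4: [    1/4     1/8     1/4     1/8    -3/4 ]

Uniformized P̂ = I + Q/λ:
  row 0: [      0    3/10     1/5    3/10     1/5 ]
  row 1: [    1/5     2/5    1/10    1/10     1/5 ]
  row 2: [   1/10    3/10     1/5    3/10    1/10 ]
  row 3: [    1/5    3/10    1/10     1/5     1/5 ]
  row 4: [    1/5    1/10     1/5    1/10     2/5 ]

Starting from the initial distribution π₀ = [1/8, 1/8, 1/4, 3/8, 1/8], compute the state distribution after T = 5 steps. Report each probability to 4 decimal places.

t=0: π = [0.1250, 0.1250, 0.2500, 0.3750, 0.1250]
t=1: π = [0.1500, 0.2875, 0.1500, 0.2125, 0.2000]
t=2: π = [0.1550, 0.2888, 0.1500, 0.1813, 0.2250]
t=3: π = [0.1540, 0.2839, 0.1530, 0.1791, 0.2300]
t=4: π = [0.1539, 0.2824, 0.1537, 0.1793, 0.2307]
t=5: π = [0.1539, 0.2821, 0.1538, 0.1795, 0.2308]

π = [0.1539, 0.2821, 0.1538, 0.1795, 0.2308]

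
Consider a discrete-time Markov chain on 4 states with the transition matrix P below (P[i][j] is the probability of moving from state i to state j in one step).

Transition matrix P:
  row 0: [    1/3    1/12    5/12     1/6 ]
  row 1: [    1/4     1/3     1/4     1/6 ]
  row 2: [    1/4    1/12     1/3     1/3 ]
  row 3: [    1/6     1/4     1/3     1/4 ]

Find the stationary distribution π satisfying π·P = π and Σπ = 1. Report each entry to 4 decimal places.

π = [0.2506, 0.1653, 0.3404, 0.2437]

Balance equations π_j = Σ_i π_i·P[i][j]:
  π_0 = 1/3·π_0 + 1/4·π_1 + 1/4·π_2 + 1/6·π_3
  π_1 = 1/12·π_0 + 1/3·π_1 + 1/12·π_2 + 1/4·π_3
  π_2 = 5/12·π_0 + 1/4·π_1 + 1/3·π_2 + 1/3·π_3
  normalize: π_0 + π_1 + π_2 + π_3 = 1
Solving the linear system gives exactly π = [329/1313, 217/1313, 447/1313, 320/1313].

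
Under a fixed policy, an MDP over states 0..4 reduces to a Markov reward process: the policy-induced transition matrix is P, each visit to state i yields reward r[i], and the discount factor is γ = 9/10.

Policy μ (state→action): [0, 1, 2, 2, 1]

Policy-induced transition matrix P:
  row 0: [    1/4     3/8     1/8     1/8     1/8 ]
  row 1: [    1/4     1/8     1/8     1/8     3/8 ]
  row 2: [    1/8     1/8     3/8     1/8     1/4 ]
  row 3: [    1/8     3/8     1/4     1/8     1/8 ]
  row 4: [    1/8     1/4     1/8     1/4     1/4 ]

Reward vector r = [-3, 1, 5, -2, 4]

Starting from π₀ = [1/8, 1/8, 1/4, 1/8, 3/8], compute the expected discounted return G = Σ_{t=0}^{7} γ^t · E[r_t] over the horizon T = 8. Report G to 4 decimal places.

t=0: π = [0.1250, 0.1250, 0.2500, 0.1250, 0.3750], E[r] = 2.2500, γ^t·E[r] = 2.250000, running G = 2.250000
t=1: π = [0.1563, 0.2344, 0.2031, 0.1719, 0.2344], E[r] = 1.3750, γ^t·E[r] = 1.237500, running G = 3.487500
t=2: π = [0.1738, 0.2363, 0.1973, 0.1543, 0.2383], E[r] = 1.3457, γ^t·E[r] = 1.090020, running G = 4.577520
t=3: π = [0.1763, 0.2368, 0.1936, 0.1548, 0.2385], E[r] = 1.3206, γ^t·E[r] = 0.962686, running G = 5.540205
t=4: π = [0.1766, 0.2376, 0.1927, 0.1548, 0.2382], E[r] = 1.3147, γ^t·E[r] = 0.862553, running G = 6.402758
t=5: π = [0.1768, 0.2376, 0.1925, 0.1548, 0.2383], E[r] = 1.3135, γ^t·E[r] = 0.775617, running G = 7.178375
t=6: π = [0.1768, 0.2377, 0.1925, 0.1548, 0.2383], E[r] = 1.3132, γ^t·E[r] = 0.697863, running G = 7.876238
t=7: π = [0.1768, 0.2377, 0.1925, 0.1548, 0.2383], E[r] = 1.3131, γ^t·E[r] = 0.628038, running G = 8.504276

G = 8.5043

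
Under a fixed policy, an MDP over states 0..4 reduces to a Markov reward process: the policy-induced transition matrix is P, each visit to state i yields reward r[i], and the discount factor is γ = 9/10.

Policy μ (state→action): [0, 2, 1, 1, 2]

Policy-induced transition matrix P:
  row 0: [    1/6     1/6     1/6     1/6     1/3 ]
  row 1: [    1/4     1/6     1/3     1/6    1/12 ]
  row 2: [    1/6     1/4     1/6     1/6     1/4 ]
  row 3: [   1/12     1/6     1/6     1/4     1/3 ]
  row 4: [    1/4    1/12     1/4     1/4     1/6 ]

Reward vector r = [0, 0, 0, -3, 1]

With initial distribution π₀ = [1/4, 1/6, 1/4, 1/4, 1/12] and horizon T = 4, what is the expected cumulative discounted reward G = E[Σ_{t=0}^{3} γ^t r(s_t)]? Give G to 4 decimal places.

t=0: π = [0.2500, 0.1667, 0.2500, 0.2500, 0.0833], E[r] = -0.6667, γ^t·E[r] = -0.666667, running G = -0.666667
t=1: π = [0.1667, 0.1806, 0.2014, 0.1944, 0.2569], E[r] = -0.3264, γ^t·E[r] = -0.293750, running G = -0.960417
t=2: π = [0.1869, 0.1620, 0.2182, 0.2043, 0.2286], E[r] = -0.3843, γ^t·E[r] = -0.311250, running G = -1.271667
t=3: π = [0.1822, 0.1658, 0.2127, 0.2027, 0.2365], E[r] = -0.3717, γ^t·E[r] = -0.270949, running G = -1.542616

G = -1.5426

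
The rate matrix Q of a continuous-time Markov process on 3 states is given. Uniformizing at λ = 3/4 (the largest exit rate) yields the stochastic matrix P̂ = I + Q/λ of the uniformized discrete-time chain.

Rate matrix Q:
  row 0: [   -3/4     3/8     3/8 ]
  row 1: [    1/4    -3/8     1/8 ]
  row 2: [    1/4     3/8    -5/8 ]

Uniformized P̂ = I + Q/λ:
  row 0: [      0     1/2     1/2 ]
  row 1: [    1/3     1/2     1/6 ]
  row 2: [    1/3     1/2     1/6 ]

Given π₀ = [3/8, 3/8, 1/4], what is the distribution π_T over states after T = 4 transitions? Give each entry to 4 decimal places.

t=0: π = [0.3750, 0.3750, 0.2500]
t=1: π = [0.2083, 0.5000, 0.2917]
t=2: π = [0.2639, 0.5000, 0.2361]
t=3: π = [0.2454, 0.5000, 0.2546]
t=4: π = [0.2515, 0.5000, 0.2485]

π = [0.2515, 0.5000, 0.2485]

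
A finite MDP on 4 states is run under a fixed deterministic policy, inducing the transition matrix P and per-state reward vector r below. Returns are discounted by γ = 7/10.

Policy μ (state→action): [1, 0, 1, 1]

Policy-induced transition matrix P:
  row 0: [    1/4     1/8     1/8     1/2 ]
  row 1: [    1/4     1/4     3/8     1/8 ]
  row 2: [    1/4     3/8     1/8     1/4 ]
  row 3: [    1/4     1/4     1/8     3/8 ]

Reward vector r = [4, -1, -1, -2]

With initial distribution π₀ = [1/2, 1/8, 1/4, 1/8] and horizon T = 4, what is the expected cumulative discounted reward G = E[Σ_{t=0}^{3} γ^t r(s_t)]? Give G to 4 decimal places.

G = 1.2218

t=0: π = [0.5000, 0.1250, 0.2500, 0.1250], E[r] = 1.3750, γ^t·E[r] = 1.375000, running G = 1.375000
t=1: π = [0.2500, 0.2188, 0.1563, 0.3750], E[r] = -0.1250, γ^t·E[r] = -0.087500, running G = 1.287500
t=2: π = [0.2500, 0.2383, 0.1797, 0.3320], E[r] = -0.0820, γ^t·E[r] = -0.040195, running G = 1.247305
t=3: π = [0.2500, 0.2412, 0.1846, 0.3242], E[r] = -0.0742, γ^t·E[r] = -0.025457, running G = 1.221848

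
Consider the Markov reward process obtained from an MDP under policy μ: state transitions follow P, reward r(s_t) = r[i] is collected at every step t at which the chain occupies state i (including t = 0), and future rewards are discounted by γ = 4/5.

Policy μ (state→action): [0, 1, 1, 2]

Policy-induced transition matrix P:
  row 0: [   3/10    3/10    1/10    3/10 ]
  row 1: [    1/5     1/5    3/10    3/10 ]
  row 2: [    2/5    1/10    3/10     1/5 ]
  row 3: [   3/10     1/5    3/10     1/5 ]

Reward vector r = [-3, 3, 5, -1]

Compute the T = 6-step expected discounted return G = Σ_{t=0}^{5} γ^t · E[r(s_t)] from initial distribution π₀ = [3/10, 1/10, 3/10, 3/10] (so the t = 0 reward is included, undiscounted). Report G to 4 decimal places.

t=0: π = [0.3000, 0.1000, 0.3000, 0.3000], E[r] = 0.6000, γ^t·E[r] = 0.600000, running G = 0.600000
t=1: π = [0.3200, 0.2000, 0.2400, 0.2400], E[r] = 0.6000, γ^t·E[r] = 0.480000, running G = 1.080000
t=2: π = [0.3040, 0.2080, 0.2360, 0.2520], E[r] = 0.6400, γ^t·E[r] = 0.409600, running G = 1.489600
t=3: π = [0.3028, 0.2068, 0.2392, 0.2512], E[r] = 0.6568, γ^t·E[r] = 0.336282, running G = 1.825882
t=4: π = [0.3032, 0.2064, 0.2394, 0.2510], E[r] = 0.6556, γ^t·E[r] = 0.268534, running G = 2.094415
t=5: π = [0.3033, 0.2064, 0.2394, 0.2510], E[r] = 0.6550, γ^t·E[r] = 0.214636, running G = 2.309051

G = 2.3091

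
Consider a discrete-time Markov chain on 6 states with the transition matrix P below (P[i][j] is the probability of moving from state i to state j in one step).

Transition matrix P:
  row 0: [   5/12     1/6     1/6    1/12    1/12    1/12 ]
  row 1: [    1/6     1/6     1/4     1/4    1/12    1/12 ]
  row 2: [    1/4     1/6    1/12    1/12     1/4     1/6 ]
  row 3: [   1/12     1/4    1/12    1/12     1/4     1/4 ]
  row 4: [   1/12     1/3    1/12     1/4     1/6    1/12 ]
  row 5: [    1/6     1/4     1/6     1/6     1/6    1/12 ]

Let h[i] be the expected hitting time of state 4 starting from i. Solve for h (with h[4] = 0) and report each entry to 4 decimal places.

h = [7.1299, 6.8276, 5.9774, 5.8920, 0.0000, 6.4074]

First-step conditioning: h[4] = 0; for i ≠ 4, h[i] = 1 + Σ_k P[i][k]·h[k].
  h[0] = 1 + 5/12·h[0] + 1/6·h[1] + 1/6·h[2] + 1/12·h[3] + 1/12·h[5]
  h[1] = 1 + 1/6·h[0] + 1/6·h[1] + 1/4·h[2] + 1/4·h[3] + 1/12·h[5]
  h[2] = 1 + 1/4·h[0] + 1/6·h[1] + 1/12·h[2] + 1/12·h[3] + 1/6·h[5]
  h[3] = 1 + 1/12·h[0] + 1/4·h[1] + 1/12·h[2] + 1/12·h[3] + 1/4·h[5]
  h[5] = 1 + 1/6·h[0] + 1/4·h[1] + 1/6·h[2] + 1/6·h[3] + 1/12·h[5]
Solving the 5×5 linear system over states ≠ 4 gives exactly h = [21789/3056, 20865/3056, 18267/3056, 9003/1528, 0, 19581/3056] (h[4] = 0 is the target).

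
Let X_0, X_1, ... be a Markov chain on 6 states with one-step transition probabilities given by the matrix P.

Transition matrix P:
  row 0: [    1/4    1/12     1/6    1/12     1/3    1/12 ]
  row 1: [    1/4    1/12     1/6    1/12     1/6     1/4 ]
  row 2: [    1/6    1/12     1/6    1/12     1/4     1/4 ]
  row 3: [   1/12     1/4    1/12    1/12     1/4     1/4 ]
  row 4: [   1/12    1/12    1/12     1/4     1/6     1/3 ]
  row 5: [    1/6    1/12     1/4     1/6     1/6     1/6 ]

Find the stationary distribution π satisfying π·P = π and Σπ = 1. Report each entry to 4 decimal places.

π = [0.1591, 0.1064, 0.1556, 0.1382, 0.2177, 0.2230]

Balance equations π_j = Σ_i π_i·P[i][j]:
  π_0 = 1/4·π_0 + 1/4·π_1 + 1/6·π_2 + 1/12·π_3 + 1/12·π_4 + 1/6·π_5
  π_1 = 1/12·π_0 + 1/12·π_1 + 1/12·π_2 + 1/4·π_3 + 1/12·π_4 + 1/12·π_5
  π_2 = 1/6·π_0 + 1/6·π_1 + 1/6·π_2 + 1/12·π_3 + 1/12·π_4 + 1/4·π_5
  π_3 = 1/12·π_0 + 1/12·π_1 + 1/12·π_2 + 1/12·π_3 + 1/4·π_4 + 1/6·π_5
  π_4 = 1/3·π_0 + 1/6·π_1 + 1/4·π_2 + 1/4·π_3 + 1/6·π_4 + 1/6·π_5
  normalize: π_0 + π_1 + π_2 + π_3 + π_4 + π_5 = 1
Solving the linear system gives exactly π = [4811/30232, 9647/90696, 588/3779, 2089/15116, 9871/45348, 5057/22674].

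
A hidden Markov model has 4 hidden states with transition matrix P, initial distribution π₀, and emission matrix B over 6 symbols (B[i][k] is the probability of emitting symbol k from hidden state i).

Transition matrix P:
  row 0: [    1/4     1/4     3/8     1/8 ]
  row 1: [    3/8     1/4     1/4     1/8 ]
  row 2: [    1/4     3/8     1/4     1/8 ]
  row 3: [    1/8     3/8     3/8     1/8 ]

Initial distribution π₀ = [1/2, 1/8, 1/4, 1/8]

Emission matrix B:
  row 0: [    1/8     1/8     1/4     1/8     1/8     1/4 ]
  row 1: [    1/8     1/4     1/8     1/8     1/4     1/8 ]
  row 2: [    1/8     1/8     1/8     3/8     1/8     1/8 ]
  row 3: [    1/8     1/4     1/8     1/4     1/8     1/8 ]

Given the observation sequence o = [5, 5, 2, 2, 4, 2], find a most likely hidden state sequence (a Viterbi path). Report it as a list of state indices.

t=0: δ = [1.250e-01, 1.562e-02, 3.125e-02, 1.562e-02]  (obs o_0=5)
t=1: δ = [7.812e-03, 3.906e-03, 5.859e-03, 1.953e-03]  ψ = [0, 0, 0, 0]  (obs o_1=5)
t=2: δ = [4.883e-04, 2.747e-04, 3.662e-04, 1.221e-04]  ψ = [0, 2, 0, 0]  (obs o_2=2)
t=3: δ = [3.052e-05, 1.717e-05, 2.289e-05, 7.629e-06]  ψ = [0, 2, 0, 0]  (obs o_3=2)
t=4: δ = [9.537e-07, 2.146e-06, 1.431e-06, 4.768e-07]  ψ = [0, 2, 0, 0]  (obs o_4=4)
t=5: δ = [2.012e-07, 6.706e-08, 6.706e-08, 3.353e-08]  ψ = [1, 1, 1, 1]  (obs o_5=2)
backtrack: best end state = 0; path = [0, 0, 0, 2, 1, 0]

path = [0, 0, 0, 2, 1, 0]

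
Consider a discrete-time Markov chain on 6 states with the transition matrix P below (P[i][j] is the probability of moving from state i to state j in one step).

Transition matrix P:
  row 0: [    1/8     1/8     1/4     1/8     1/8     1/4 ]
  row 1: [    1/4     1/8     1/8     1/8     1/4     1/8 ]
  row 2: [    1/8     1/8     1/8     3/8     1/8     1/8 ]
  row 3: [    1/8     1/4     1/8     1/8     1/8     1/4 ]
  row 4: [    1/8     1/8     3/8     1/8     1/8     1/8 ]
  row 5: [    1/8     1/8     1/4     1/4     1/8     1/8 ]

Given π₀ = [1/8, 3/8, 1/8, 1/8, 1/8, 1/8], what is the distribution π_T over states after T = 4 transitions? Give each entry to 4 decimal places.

π = [0.1436, 0.1498, 0.1996, 0.1957, 0.1436, 0.1677]

t=0: π = [0.1250, 0.3750, 0.1250, 0.1250, 0.1250, 0.1250]
t=1: π = [0.1719, 0.1406, 0.1875, 0.1719, 0.1719, 0.1563]
t=2: π = [0.1426, 0.1465, 0.2090, 0.1914, 0.1426, 0.1680]
t=3: π = [0.1433, 0.1489, 0.1995, 0.1982, 0.1433, 0.1667]
t=4: π = [0.1436, 0.1498, 0.1996, 0.1957, 0.1436, 0.1677]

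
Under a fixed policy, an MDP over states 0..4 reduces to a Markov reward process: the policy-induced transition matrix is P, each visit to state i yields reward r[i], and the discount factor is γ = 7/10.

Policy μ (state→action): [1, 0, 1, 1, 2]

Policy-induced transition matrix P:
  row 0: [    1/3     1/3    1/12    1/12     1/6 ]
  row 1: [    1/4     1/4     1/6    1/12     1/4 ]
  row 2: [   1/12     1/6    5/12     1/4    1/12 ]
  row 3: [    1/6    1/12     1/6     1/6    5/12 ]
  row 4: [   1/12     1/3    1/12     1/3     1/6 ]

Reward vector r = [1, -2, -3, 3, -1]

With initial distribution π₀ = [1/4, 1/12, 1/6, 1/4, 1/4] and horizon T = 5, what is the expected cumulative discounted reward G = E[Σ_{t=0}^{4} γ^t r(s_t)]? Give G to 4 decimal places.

t=0: π = [0.2500, 0.0833, 0.1667, 0.2500, 0.2500], E[r] = 0.0833, γ^t·E[r] = 0.083333, running G = 0.083333
t=1: π = [0.1806, 0.2361, 0.1667, 0.1944, 0.2222], E[r] = -0.4306, γ^t·E[r] = -0.301389, running G = -0.218056
t=2: π = [0.1840, 0.2373, 0.1748, 0.1829, 0.2211], E[r] = -0.4873, γ^t·E[r] = -0.238762, running G = -0.456817
t=3: π = [0.1841, 0.2387, 0.1766, 0.1830, 0.2176], E[r] = -0.4918, γ^t·E[r] = -0.168688, running G = -0.625505
t=4: π = [0.1844, 0.2383, 0.1773, 0.1824, 0.2176], E[r] = -0.4945, γ^t·E[r] = -0.118730, running G = -0.744235

G = -0.7442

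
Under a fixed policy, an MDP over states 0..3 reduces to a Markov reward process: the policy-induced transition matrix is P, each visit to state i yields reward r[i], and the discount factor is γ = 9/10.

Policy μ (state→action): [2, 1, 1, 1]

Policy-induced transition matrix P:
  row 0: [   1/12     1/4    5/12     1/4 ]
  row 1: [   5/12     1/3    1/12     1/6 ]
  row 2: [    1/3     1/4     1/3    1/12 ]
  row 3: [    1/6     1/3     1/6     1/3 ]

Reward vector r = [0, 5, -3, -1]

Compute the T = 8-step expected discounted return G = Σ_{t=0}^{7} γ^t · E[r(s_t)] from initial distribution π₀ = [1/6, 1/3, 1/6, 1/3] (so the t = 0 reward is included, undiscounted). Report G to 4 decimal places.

G = 3.4049

t=0: π = [0.1667, 0.3333, 0.1667, 0.3333], E[r] = 0.8333, γ^t·E[r] = 0.833333, running G = 0.833333
t=1: π = [0.2639, 0.3056, 0.2083, 0.2222], E[r] = 0.6806, γ^t·E[r] = 0.612500, running G = 1.445833
t=2: π = [0.2558, 0.2940, 0.2419, 0.2083], E[r] = 0.5359, γ^t·E[r] = 0.434063, running G = 1.879896
t=3: π = [0.2592, 0.2919, 0.2464, 0.2025], E[r] = 0.5175, γ^t·E[r] = 0.377227, running G = 2.257122
t=4: π = [0.2591, 0.2912, 0.2482, 0.2015], E[r] = 0.5099, γ^t·E[r] = 0.334542, running G = 2.591664
t=5: π = [0.2592, 0.2911, 0.2485, 0.2012], E[r] = 0.5085, γ^t·E[r] = 0.300262, running G = 2.891926
t=6: π = [0.2593, 0.2910, 0.2486, 0.2011], E[r] = 0.5081, γ^t·E[r] = 0.270006, running G = 3.161932
t=7: π = [0.2593, 0.2910, 0.2487, 0.2011], E[r] = 0.5080, γ^t·E[r] = 0.242961, running G = 3.404893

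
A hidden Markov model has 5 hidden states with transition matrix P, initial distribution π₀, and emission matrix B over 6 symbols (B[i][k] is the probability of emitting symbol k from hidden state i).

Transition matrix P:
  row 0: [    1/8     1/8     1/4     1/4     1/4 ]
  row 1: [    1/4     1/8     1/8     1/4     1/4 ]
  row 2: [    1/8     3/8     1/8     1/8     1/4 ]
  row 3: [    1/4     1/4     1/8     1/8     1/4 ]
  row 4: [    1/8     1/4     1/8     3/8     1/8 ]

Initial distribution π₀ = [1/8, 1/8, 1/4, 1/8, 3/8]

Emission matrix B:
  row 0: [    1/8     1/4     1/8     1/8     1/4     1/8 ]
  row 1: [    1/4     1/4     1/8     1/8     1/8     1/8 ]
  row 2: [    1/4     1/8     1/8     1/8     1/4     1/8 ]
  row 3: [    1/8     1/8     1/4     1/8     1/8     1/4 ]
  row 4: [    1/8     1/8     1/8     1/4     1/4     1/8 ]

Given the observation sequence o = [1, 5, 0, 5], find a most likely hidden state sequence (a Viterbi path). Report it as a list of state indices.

path = [4, 3, 1, 3]

t=0: δ = [3.125e-02, 3.125e-02, 3.125e-02, 1.562e-02, 4.688e-02]  (obs o_0=1)
t=1: δ = [9.766e-04, 1.465e-03, 9.766e-04, 4.395e-03, 9.766e-04]  ψ = [1, 2, 0, 4, 0]  (obs o_1=5)
t=2: δ = [1.373e-04, 2.747e-04, 1.373e-04, 6.866e-05, 1.373e-04]  ψ = [3, 3, 3, 3, 3]  (obs o_2=0)
t=3: δ = [8.583e-06, 6.437e-06, 4.292e-06, 1.717e-05, 8.583e-06]  ψ = [1, 2, 0, 1, 1]  (obs o_3=5)
backtrack: best end state = 3; path = [4, 3, 1, 3]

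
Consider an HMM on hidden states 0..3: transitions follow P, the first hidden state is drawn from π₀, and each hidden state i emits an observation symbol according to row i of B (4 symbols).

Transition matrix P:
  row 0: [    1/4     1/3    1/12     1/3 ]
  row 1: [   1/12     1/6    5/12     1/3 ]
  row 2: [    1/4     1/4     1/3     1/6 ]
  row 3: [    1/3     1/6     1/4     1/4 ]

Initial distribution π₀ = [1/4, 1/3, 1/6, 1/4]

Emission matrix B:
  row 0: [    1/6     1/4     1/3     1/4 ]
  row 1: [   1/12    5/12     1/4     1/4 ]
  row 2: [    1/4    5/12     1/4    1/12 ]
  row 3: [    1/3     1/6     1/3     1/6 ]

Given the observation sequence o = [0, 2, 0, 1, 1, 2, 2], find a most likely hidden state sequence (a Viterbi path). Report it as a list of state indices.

path = [3, 0, 3, 0, 1, 3, 0]

t=0: δ = [4.167e-02, 2.778e-02, 4.167e-02, 8.333e-02]  (obs o_0=0)
t=1: δ = [9.259e-03, 3.472e-03, 5.208e-03, 6.944e-03]  ψ = [3, 0, 3, 3]  (obs o_1=2)
t=2: δ = [3.858e-04, 2.572e-04, 4.340e-04, 1.029e-03]  ψ = [0, 0, 2, 0]  (obs o_2=0)
t=3: δ = [8.573e-05, 7.144e-05, 1.072e-04, 4.287e-05]  ψ = [3, 3, 3, 3]  (obs o_3=1)
t=4: δ = [6.698e-06, 1.191e-05, 1.488e-05, 4.763e-06]  ψ = [2, 0, 2, 0]  (obs o_4=1)
t=5: δ = [1.240e-06, 9.303e-07, 1.240e-06, 1.323e-06]  ψ = [2, 2, 1, 1]  (obs o_5=2)
t=6: δ = [1.470e-07, 1.034e-07, 1.034e-07, 1.378e-07]  ψ = [3, 0, 2, 0]  (obs o_6=2)
backtrack: best end state = 0; path = [3, 0, 3, 0, 1, 3, 0]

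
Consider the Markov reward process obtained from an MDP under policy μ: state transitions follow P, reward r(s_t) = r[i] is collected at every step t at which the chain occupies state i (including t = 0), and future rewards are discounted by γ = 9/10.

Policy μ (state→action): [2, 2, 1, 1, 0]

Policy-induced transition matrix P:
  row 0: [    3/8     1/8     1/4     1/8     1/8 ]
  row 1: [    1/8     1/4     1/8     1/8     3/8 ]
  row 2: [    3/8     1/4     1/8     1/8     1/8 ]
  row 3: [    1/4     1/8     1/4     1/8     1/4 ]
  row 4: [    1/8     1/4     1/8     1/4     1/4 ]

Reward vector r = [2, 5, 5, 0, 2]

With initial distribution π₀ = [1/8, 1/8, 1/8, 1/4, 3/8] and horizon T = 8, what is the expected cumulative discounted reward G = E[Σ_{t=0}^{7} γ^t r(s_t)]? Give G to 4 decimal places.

G = 15.4506

t=0: π = [0.1250, 0.1250, 0.1250, 0.2500, 0.3750], E[r] = 2.2500, γ^t·E[r] = 2.250000, running G = 2.250000
t=1: π = [0.2188, 0.2031, 0.1719, 0.1719, 0.2344], E[r] = 2.7813, γ^t·E[r] = 2.503125, running G = 4.753125
t=2: π = [0.2441, 0.2012, 0.1738, 0.1543, 0.2266], E[r] = 2.8164, γ^t·E[r] = 2.281289, running G = 7.034414
t=3: π = [0.2488, 0.2002, 0.1748, 0.1533, 0.2229], E[r] = 2.8184, γ^t·E[r] = 2.054584, running G = 9.088998
t=4: π = [0.2501, 0.1997, 0.1753, 0.1529, 0.2221], E[r] = 2.8193, γ^t·E[r] = 1.849726, running G = 10.938724
t=5: π = [0.2504, 0.1996, 0.1754, 0.1528, 0.2218], E[r] = 2.8195, γ^t·E[r] = 1.664875, running G = 12.603600
t=6: π = [0.2505, 0.1996, 0.1754, 0.1527, 0.2217], E[r] = 2.8195, γ^t·E[r] = 1.498424, running G = 14.102024
t=7: π = [0.2506, 0.1996, 0.1754, 0.1527, 0.2217], E[r] = 2.8196, γ^t·E[r] = 1.348591, running G = 15.450614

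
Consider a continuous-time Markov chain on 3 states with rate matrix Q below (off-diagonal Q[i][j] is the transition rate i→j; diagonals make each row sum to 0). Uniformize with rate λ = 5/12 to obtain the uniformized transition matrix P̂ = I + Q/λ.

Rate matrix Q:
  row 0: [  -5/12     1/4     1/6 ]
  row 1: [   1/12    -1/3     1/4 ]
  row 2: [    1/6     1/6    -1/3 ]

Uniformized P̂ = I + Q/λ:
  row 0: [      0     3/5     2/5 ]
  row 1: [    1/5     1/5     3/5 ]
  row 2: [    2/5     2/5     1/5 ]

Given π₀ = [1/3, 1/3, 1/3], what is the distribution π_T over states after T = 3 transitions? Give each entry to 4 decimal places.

π = [0.2320, 0.3760, 0.3920]

t=0: π = [0.3333, 0.3333, 0.3333]
t=1: π = [0.2000, 0.4000, 0.4000]
t=2: π = [0.2400, 0.3600, 0.4000]
t=3: π = [0.2320, 0.3760, 0.3920]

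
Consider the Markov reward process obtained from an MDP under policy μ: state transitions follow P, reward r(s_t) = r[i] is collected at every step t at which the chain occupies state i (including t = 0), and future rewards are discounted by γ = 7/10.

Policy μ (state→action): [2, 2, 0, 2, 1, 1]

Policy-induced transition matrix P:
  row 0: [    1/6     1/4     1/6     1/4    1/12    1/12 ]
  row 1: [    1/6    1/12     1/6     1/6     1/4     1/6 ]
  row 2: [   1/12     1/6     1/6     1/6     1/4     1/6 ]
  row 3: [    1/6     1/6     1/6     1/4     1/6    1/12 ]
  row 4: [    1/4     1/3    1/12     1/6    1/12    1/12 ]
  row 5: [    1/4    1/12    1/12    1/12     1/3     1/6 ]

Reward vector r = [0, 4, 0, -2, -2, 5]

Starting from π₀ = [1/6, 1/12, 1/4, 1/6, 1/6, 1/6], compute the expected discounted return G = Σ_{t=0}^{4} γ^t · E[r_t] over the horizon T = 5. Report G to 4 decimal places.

t=0: π = [0.1667, 0.0833, 0.2500, 0.1667, 0.1667, 0.1667], E[r] = 0.5000, γ^t·E[r] = 0.500000, running G = 0.500000
t=1: π = [0.1736, 0.1875, 0.1389, 0.1806, 0.1944, 0.1250], E[r] = 0.6250, γ^t·E[r] = 0.437500, running G = 0.937500
t=2: π = [0.1817, 0.1875, 0.1400, 0.1858, 0.1840, 0.1209], E[r] = 0.6152, γ^t·E[r] = 0.301429, running G = 1.238929
t=3: π = [0.1804, 0.1868, 0.1413, 0.1872, 0.1836, 0.1207], E[r] = 0.6089, γ^t·E[r] = 0.208867, running G = 1.447796
t=4: π = [0.1803, 0.1867, 0.1413, 0.1872, 0.1838, 0.1207], E[r] = 0.6083, γ^t·E[r] = 0.146059, running G = 1.593855

G = 1.5939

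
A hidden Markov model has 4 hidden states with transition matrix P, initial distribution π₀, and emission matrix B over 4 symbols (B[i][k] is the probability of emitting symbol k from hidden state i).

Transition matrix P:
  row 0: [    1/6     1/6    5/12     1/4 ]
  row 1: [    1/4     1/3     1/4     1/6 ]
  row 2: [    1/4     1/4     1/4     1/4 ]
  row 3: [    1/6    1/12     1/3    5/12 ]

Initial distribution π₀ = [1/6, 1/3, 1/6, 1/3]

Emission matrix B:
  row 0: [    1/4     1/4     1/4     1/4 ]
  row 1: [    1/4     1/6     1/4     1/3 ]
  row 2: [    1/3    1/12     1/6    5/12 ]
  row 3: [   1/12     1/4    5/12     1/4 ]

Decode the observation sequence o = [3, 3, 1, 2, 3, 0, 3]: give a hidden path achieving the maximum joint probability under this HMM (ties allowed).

path = [3, 3, 3, 3, 2, 0, 2]

t=0: δ = [4.167e-02, 1.111e-01, 6.944e-02, 8.333e-02]  (obs o_0=3)
t=1: δ = [6.944e-03, 1.235e-02, 1.157e-02, 8.681e-03]  ψ = [1, 1, 1, 3]  (obs o_1=3)
t=2: δ = [7.716e-04, 6.859e-04, 2.572e-04, 9.042e-04]  ψ = [1, 1, 1, 3]  (obs o_2=1)
t=3: δ = [4.287e-05, 5.716e-05, 5.358e-05, 1.570e-04]  ψ = [1, 1, 0, 3]  (obs o_3=2)
t=4: δ = [6.541e-06, 6.351e-06, 2.180e-05, 1.635e-05]  ψ = [3, 1, 3, 3]  (obs o_4=3)
t=5: δ = [1.363e-06, 1.363e-06, 1.817e-06, 5.678e-07]  ψ = [2, 2, 2, 3]  (obs o_5=0)
t=6: δ = [1.136e-07, 1.514e-07, 2.366e-07, 1.136e-07]  ψ = [2, 1, 0, 2]  (obs o_6=3)
backtrack: best end state = 2; path = [3, 3, 3, 3, 2, 0, 2]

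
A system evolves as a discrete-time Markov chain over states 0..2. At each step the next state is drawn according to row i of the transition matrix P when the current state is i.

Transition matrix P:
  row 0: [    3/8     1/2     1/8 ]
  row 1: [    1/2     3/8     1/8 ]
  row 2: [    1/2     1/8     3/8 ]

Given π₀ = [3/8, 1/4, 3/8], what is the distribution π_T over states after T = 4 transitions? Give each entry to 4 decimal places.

t=0: π = [0.3750, 0.2500, 0.3750]
t=1: π = [0.4531, 0.3281, 0.2188]
t=2: π = [0.4434, 0.3770, 0.1797]
t=3: π = [0.4446, 0.3855, 0.1699]
t=4: π = [0.4444, 0.3881, 0.1675]

π = [0.4444, 0.3881, 0.1675]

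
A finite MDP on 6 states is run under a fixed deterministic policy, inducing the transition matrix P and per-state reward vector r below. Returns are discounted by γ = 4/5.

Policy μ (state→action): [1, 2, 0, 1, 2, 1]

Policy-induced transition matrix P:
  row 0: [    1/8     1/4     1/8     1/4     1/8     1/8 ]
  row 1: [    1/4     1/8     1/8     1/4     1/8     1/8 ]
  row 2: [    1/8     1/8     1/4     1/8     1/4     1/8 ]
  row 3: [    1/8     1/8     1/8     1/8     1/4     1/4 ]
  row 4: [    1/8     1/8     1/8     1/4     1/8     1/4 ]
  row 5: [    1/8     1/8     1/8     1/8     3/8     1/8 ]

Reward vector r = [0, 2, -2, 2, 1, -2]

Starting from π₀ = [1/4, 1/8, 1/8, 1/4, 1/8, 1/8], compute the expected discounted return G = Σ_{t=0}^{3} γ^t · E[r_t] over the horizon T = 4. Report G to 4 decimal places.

t=0: π = [0.2500, 0.1250, 0.1250, 0.2500, 0.1250, 0.1250], E[r] = 0.3750, γ^t·E[r] = 0.375000, running G = 0.375000
t=1: π = [0.1406, 0.1563, 0.1406, 0.1875, 0.2031, 0.1719], E[r] = 0.2656, γ^t·E[r] = 0.212500, running G = 0.587500
t=2: π = [0.1445, 0.1426, 0.1426, 0.1875, 0.2090, 0.1738], E[r] = 0.2363, γ^t·E[r] = 0.151250, running G = 0.738750
t=3: π = [0.1428, 0.1431, 0.1428, 0.1870, 0.2097, 0.1746], E[r] = 0.2351, γ^t·E[r] = 0.120375, running G = 0.859125

G = 0.8591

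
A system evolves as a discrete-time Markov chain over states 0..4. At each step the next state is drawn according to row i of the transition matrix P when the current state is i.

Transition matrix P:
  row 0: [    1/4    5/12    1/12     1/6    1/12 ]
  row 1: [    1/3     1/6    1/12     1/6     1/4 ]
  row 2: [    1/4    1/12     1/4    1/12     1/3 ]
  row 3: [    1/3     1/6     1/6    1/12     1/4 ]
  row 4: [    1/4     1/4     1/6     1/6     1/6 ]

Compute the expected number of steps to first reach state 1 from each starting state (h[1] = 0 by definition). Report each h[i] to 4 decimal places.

h = [3.2043, 0.0000, 4.6033, 4.1605, 3.9140]

First-step conditioning: h[1] = 0; for i ≠ 1, h[i] = 1 + Σ_k P[i][k]·h[k].
  h[0] = 1 + 1/4·h[0] + 1/12·h[2] + 1/6·h[3] + 1/12·h[4]
  h[2] = 1 + 1/4·h[0] + 1/4·h[2] + 1/12·h[3] + 1/3·h[4]
  h[3] = 1 + 1/3·h[0] + 1/6·h[2] + 1/12·h[3] + 1/4·h[4]
  h[4] = 1 + 1/4·h[0] + 1/6·h[2] + 1/6·h[3] + 1/6·h[4]
Solving the 4×4 linear system over states ≠ 1 gives exactly h = [8424/2629, 0, 12102/2629, 10938/2629, 10290/2629] (h[1] = 0 is the target).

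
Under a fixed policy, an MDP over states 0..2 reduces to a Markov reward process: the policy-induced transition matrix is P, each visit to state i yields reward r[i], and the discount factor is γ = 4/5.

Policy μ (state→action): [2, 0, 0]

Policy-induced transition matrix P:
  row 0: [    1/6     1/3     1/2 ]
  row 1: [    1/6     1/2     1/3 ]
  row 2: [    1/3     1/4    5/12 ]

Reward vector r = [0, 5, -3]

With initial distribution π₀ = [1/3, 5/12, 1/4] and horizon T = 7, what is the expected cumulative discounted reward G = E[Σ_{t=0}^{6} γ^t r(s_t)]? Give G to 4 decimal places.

t=0: π = [0.3333, 0.4167, 0.2500], E[r] = 1.3333, γ^t·E[r] = 1.333333, running G = 1.333333
t=1: π = [0.2083, 0.3819, 0.4097], E[r] = 0.6806, γ^t·E[r] = 0.544444, running G = 1.877778
t=2: π = [0.2350, 0.3628, 0.4022], E[r] = 0.6076, γ^t·E[r] = 0.388889, running G = 2.266667
t=3: π = [0.2337, 0.3603, 0.4060], E[r] = 0.5834, γ^t·E[r] = 0.298716, running G = 2.565383
t=4: π = [0.2343, 0.3595, 0.4061], E[r] = 0.5794, γ^t·E[r] = 0.237317, running G = 2.802700
t=5: π = [0.2344, 0.3594, 0.4062], E[r] = 0.5784, γ^t·E[r] = 0.189523, running G = 2.992222
t=6: π = [0.2344, 0.3594, 0.4062], E[r] = 0.5782, γ^t·E[r] = 0.151567, running G = 3.143789

G = 3.1438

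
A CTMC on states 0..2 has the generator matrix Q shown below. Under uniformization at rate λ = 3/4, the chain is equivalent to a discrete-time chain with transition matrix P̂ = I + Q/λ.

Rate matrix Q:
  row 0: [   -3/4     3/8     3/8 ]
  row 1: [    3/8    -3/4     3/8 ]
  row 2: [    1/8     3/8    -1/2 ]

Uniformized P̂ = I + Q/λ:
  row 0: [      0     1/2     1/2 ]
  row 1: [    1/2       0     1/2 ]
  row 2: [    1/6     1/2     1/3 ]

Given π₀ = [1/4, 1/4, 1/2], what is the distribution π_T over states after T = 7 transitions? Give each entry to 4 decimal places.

t=0: π = [0.2500, 0.2500, 0.5000]
t=1: π = [0.2083, 0.3750, 0.4167]
t=2: π = [0.2569, 0.3125, 0.4306]
t=3: π = [0.2280, 0.3438, 0.4282]
t=4: π = [0.2432, 0.3281, 0.4286]
t=5: π = [0.2355, 0.3359, 0.4286]
t=6: π = [0.2394, 0.3320, 0.4286]
t=7: π = [0.2374, 0.3340, 0.4286]

π = [0.2374, 0.3340, 0.4286]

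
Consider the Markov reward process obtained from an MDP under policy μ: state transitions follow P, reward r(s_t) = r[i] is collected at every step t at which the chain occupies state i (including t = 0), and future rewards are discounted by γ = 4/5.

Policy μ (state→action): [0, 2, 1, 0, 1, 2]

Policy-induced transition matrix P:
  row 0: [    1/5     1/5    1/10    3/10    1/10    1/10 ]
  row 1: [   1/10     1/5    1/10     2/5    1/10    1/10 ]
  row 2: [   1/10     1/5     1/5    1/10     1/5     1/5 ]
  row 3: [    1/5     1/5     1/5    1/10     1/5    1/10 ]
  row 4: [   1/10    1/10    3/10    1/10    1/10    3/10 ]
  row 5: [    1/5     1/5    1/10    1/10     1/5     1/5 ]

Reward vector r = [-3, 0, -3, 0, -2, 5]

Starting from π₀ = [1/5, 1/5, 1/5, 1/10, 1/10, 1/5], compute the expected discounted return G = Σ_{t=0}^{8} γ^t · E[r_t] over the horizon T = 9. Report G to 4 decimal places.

G = -1.8232

t=0: π = [0.2000, 0.2000, 0.2000, 0.1000, 0.1000, 0.2000], E[r] = -0.4000, γ^t·E[r] = -0.400000, running G = -0.400000
t=1: π = [0.1500, 0.1900, 0.1500, 0.2000, 0.1500, 0.1600], E[r] = -0.4000, γ^t·E[r] = -0.320000, running G = -0.720000
t=2: π = [0.1510, 0.1850, 0.1650, 0.1870, 0.1510, 0.1610], E[r] = -0.4450, γ^t·E[r] = -0.284800, running G = -1.004800
t=3: π = [0.1499, 0.1849, 0.1654, 0.1857, 0.1513, 0.1628], E[r] = -0.4345, γ^t·E[r] = -0.222464, running G = -1.227264
t=4: π = [0.1498, 0.1849, 0.1654, 0.1855, 0.1514, 0.1631], E[r] = -0.4330, γ^t·E[r] = -0.177361, running G = -1.404625
t=5: π = [0.1498, 0.1849, 0.1654, 0.1854, 0.1514, 0.1631], E[r] = -0.4328, γ^t·E[r] = -0.141805, running G = -1.546430
t=6: π = [0.1498, 0.1849, 0.1654, 0.1854, 0.1514, 0.1631], E[r] = -0.4327, γ^t·E[r] = -0.113440, running G = -1.659870
t=7: π = [0.1498, 0.1849, 0.1654, 0.1854, 0.1514, 0.1631], E[r] = -0.4327, γ^t·E[r] = -0.090751, running G = -1.750621
t=8: π = [0.1498, 0.1849, 0.1654, 0.1854, 0.1514, 0.1631], E[r] = -0.4327, γ^t·E[r] = -0.072601, running G = -1.823222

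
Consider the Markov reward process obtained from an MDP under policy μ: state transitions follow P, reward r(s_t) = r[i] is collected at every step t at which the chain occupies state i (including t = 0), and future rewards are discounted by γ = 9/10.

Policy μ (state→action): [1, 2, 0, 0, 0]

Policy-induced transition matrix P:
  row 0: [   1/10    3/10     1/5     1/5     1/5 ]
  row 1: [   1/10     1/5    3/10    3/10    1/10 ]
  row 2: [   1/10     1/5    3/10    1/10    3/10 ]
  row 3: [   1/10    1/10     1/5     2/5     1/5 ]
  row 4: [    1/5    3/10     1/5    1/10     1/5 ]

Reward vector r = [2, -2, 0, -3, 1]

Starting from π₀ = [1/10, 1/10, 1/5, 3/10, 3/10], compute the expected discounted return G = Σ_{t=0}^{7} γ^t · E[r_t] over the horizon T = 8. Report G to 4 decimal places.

t=0: π = [0.1000, 0.1000, 0.2000, 0.3000, 0.3000], E[r] = -0.6000, γ^t·E[r] = -0.600000, running G = -0.600000
t=1: π = [0.1300, 0.2100, 0.2300, 0.2200, 0.2100], E[r] = -0.6100, γ^t·E[r] = -0.549000, running G = -1.149000
t=2: π = [0.1210, 0.2120, 0.2440, 0.2210, 0.2020], E[r] = -0.6430, γ^t·E[r] = -0.520830, running G = -1.669830
t=3: π = [0.1202, 0.2102, 0.2456, 0.2208, 0.2032], E[r] = -0.6392, γ^t·E[r] = -0.465977, running G = -2.135807
t=4: π = [0.1203, 0.2103, 0.2456, 0.2203, 0.2035], E[r] = -0.6372, γ^t·E[r] = -0.418093, running G = -2.553900
t=5: π = [0.1204, 0.2104, 0.2456, 0.2202, 0.2035], E[r] = -0.6370, γ^t·E[r] = -0.376139, running G = -2.930039
t=6: π = [0.1204, 0.2104, 0.2456, 0.2202, 0.2035], E[r] = -0.6370, γ^t·E[r] = -0.338522, running G = -3.268561
t=7: π = [0.1204, 0.2104, 0.2456, 0.2202, 0.2035], E[r] = -0.6370, γ^t·E[r] = -0.304669, running G = -3.573230

G = -3.5732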